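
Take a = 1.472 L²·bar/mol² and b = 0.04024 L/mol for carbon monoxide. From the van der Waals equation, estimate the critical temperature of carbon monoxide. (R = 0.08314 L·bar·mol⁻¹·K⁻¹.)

For a van der Waals gas, T_c = 8a/(27Rb).
T_c = 8×1.472/(27×0.08314×0.04024) = 11.776/0.090330 = 130.4 K

T_c ≈ 130.4 K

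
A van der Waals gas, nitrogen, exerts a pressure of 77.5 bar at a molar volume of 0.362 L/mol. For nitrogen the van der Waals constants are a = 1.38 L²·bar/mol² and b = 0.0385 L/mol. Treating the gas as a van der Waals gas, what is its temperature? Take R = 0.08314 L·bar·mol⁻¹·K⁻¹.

T = (P + a/V_m²)(V_m − b)/R
P + a/V_m² = 77.5 + 1.38/(0.362)² = 88.031 bar
V_m − b = 0.362 − 0.0385 = 0.32350 L/mol
T = (88.031)(0.32350)/0.08314 = 342.5 K

T ≈ 342.5 K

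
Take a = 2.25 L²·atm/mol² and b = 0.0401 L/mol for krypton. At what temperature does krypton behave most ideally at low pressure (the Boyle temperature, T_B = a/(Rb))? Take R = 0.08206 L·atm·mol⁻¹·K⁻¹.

T_B ≈ 683.8 K

For a van der Waals gas the second virial coefficient B₂ = b − a/(RT) vanishes at T_B = a/(Rb).
T_B = 2.25/(0.08206×0.0401) = 2.25/0.0032906 = 683.8 K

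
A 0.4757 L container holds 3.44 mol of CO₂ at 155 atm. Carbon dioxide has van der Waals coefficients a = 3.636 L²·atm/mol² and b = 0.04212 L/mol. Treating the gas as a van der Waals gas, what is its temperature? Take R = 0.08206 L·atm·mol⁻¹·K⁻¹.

T = (P + a n²/V²)(V − nb)/(nR)
P + a n²/V² = 155 + (3.636)(3.44)²/(0.4757)² = 345.14 atm
V − nb = 0.4757 − (3.44)(0.04212) = 0.33081 L
T = (345.14)(0.33081)/((3.44)(0.08206)) = 404.5 K

T ≈ 404.5 K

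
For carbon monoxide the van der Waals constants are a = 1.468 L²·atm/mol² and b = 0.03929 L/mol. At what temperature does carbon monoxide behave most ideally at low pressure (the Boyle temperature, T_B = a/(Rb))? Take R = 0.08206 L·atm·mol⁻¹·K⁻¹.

T_B ≈ 455.3 K

For a van der Waals gas the second virial coefficient B₂ = b − a/(RT) vanishes at T_B = a/(Rb).
T_B = 1.468/(0.08206×0.03929) = 1.468/0.0032241 = 455.3 K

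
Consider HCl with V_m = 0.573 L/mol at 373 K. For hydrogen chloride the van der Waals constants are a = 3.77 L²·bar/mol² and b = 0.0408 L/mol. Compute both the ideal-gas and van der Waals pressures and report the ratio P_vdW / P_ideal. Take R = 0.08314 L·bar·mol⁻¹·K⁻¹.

P_vdW / P_ideal ≈ 0.8645

Ideal: P_ideal = RT/V_m = (0.08314)(373)/0.573 = 54.1208 bar
vdW: P = RT/(V_m − b) − a/V_m² = 31.0112/0.532200 − 3.77/0.328329 = 58.2698 − 11.4824 = 46.7874 bar
Ratio = 46.7874/54.1208 = 0.8645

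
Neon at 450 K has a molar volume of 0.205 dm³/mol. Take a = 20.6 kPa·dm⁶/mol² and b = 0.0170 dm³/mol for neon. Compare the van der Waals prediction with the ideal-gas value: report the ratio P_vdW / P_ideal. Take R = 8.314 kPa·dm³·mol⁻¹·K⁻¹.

P_vdW / P_ideal ≈ 1.064

Ideal: P_ideal = RT/V_m = (8.314)(450)/0.205 = 18250.2 kPa
vdW: P = RT/(V_m − b) − a/V_m² = 3741.30/0.188000 − 20.6/0.0420250 = 19900.5 − 490.184 = 19410.3 kPa
Ratio = 19410.3/18250.2 = 1.064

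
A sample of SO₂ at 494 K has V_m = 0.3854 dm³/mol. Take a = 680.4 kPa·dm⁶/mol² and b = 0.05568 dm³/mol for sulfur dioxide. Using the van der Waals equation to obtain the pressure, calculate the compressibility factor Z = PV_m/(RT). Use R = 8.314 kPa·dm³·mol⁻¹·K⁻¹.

Z ≈ 0.7390

P = RT/(V_m − b) − a/V_m² = (8.314)(494)/(0.3854 − 0.05568) − 680.4/(0.3854)²
  = 4107.1/0.32972 − 4580.8 = 12456 − 4580.8 = 7875 kPa
Z = PV_m/(RT) = (7875)(0.3854)/((8.314)(494)) = 3035.0/4107.1 = 0.7390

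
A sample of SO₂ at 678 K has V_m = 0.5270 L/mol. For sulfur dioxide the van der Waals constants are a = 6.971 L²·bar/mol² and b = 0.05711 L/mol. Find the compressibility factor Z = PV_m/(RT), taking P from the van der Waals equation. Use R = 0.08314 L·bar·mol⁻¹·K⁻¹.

P = RT/(V_m − b) − a/V_m² = (0.08314)(678)/(0.5270 − 0.05711) − 6.971/(0.5270)²
  = 56.369/0.46989 − 25.100 = 119.96 − 25.100 = 94.86 bar
Z = PV_m/(RT) = (94.86)(0.5270)/((0.08314)(678)) = 49.991/56.369 = 0.8869

Z ≈ 0.8869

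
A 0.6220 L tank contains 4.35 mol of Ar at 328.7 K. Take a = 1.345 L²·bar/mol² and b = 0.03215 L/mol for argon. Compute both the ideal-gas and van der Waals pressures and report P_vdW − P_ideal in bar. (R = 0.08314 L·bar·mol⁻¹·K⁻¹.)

ΔP ≈ -10.35 bar

Ideal: P_ideal = nRT/V = (4.35)(0.08314)(328.7)/0.6220 = 191.121 bar
vdW: P = nRT/(V − nb) − a n²/V² = 118.877/0.482148 − 25.4508/0.386884 = 246.557 − 65.7841 = 180.773 bar
ΔP = 180.773 − 191.121 = -10.35 bar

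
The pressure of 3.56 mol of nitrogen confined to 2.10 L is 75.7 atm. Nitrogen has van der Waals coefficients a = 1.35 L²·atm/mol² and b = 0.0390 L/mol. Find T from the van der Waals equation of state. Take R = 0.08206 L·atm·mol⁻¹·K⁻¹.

T = (P + a n²/V²)(V − nb)/(nR)
P + a n²/V² = 75.7 + (1.35)(3.56)²/(2.10)² = 79.580 atm
V − nb = 2.10 − (3.56)(0.0390) = 1.9612 L
T = (79.580)(1.9612)/((3.56)(0.08206)) = 534.2 K

T ≈ 534.2 K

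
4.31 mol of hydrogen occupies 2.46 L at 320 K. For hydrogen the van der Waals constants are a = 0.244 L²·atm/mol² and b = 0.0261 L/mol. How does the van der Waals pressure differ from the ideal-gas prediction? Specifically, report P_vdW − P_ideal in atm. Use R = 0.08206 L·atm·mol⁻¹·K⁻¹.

ΔP ≈ 1.456 atm

Ideal: P_ideal = nRT/V = (4.31)(0.08206)(320)/2.46 = 46.0070 atm
vdW: P = nRT/(V − nb) − a n²/V² = 113.177/2.34751 − 4.53257/6.05160 = 48.2115 − 0.748987 = 47.4625 atm
ΔP = 47.4625 − 46.0070 = 1.456 atm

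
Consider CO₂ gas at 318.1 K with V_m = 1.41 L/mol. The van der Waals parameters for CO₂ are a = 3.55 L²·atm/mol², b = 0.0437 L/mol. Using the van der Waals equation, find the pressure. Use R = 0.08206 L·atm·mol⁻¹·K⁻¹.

P = RT/(V_m − b) − a/V_m²
RT/(V_m − b) = (0.08206)(318.1)/(1.41 − 0.0437) = 26.103/1.3663 = 19.105 atm
a/V_m² = 3.55/(1.41)² = 1.7856 atm
P = 19.105 − 1.7856 = 17.32 atm

P ≈ 17.32 atm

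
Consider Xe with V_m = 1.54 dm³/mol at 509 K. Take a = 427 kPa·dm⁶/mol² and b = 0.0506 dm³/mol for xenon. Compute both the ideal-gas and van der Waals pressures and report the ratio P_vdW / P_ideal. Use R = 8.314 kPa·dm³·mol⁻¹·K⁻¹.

P_vdW / P_ideal ≈ 0.9685

Ideal: P_ideal = RT/V_m = (8.314)(509)/1.54 = 2747.94 kPa
vdW: P = RT/(V_m − b) − a/V_m² = 4231.83/1.48940 − 427/2.37160 = 2841.30 − 180.047 = 2661.25 kPa
Ratio = 2661.25/2747.94 = 0.9685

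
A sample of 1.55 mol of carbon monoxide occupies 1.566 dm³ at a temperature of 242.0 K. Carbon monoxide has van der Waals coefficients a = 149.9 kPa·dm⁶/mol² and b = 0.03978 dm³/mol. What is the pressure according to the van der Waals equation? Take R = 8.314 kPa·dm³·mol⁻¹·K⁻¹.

P = nRT/(V − nb) − a n²/V²
nRT/(V − nb) = (1.55)(8.314)(242.0)/(1.566 − 1.55×0.03978) = 3118.6/1.5043 = 2073.1 kPa
a n²/V² = (149.9)(1.55)²/(1.566)² = 146.85 kPa
P = 2073.1 − 146.85 = 1926 kPa

P ≈ 1926 kPa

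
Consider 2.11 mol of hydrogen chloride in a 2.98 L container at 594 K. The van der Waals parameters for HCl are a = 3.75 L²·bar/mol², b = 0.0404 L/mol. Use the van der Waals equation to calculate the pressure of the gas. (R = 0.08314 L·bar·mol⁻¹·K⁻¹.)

P = nRT/(V − nb) − a n²/V²
nRT/(V − nb) = (2.11)(0.08314)(594)/(2.98 − 2.11×0.0404) = 104.20/2.8948 = 35.996 bar
a n²/V² = (3.75)(2.11)²/(2.98)² = 1.8800 bar
P = 35.996 − 1.8800 = 34.12 bar

P ≈ 34.12 bar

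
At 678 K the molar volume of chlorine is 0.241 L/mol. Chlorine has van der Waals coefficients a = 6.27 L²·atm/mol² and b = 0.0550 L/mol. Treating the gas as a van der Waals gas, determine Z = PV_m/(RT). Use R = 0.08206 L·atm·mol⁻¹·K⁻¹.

Z ≈ 0.8281

P = RT/(V_m − b) − a/V_m² = (0.08206)(678)/(0.241 − 0.0550) − 6.27/(0.241)²
  = 55.637/0.18600 − 107.95 = 299.12 − 107.95 = 191.17 atm
Z = PV_m/(RT) = (191.17)(0.241)/((0.08206)(678)) = 46.072/55.637 = 0.8281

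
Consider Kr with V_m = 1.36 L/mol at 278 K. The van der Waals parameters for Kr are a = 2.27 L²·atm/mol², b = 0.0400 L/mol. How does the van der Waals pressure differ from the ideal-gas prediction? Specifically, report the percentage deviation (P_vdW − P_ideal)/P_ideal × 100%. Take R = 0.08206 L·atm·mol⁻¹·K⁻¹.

Ideal: P_ideal = RT/V_m = (0.08206)(278)/1.36 = 16.7740 atm
vdW: P = RT/(V_m − b) − a/V_m² = 22.8127/1.32000 − 2.27/1.84960 = 17.2823 − 1.22729 = 16.0550 atm
% deviation = (16.0550 − 16.7740)/16.7740 × 100% = -4.29%

-4.29 %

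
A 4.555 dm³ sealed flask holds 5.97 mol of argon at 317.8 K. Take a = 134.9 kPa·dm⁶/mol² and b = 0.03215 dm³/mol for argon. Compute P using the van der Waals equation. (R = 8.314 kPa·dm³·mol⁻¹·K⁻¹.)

P ≈ 3384 kPa

P = nRT/(V − nb) − a n²/V²
nRT/(V − nb) = (5.97)(8.314)(317.8)/(4.555 − 5.97×0.03215) = 15774/4.3631 = 3615.3 kPa
a n²/V² = (134.9)(5.97)²/(4.555)² = 231.73 kPa
P = 3615.3 − 231.73 = 3384 kPa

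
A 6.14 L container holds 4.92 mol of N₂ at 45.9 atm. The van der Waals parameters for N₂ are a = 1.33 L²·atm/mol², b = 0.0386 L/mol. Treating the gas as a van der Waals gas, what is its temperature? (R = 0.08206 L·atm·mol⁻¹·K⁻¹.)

T ≈ 689.0 K

T = (P + a n²/V²)(V − nb)/(nR)
P + a n²/V² = 45.9 + (1.33)(4.92)²/(6.14)² = 46.754 atm
V − nb = 6.14 − (4.92)(0.0386) = 5.9501 L
T = (46.754)(5.9501)/((4.92)(0.08206)) = 689.0 K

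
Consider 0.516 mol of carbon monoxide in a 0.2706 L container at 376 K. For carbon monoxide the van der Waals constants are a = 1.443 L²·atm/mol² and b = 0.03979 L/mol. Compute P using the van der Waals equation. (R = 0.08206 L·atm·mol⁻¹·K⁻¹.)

P = nRT/(V − nb) − a n²/V²
nRT/(V − nb) = (0.516)(0.08206)(376)/(0.2706 − 0.516×0.03979) = 15.921/0.25007 = 63.666 atm
a n²/V² = (1.443)(0.516)²/(0.2706)² = 5.2470 atm
P = 63.666 − 5.2470 = 58.42 atm

P ≈ 58.42 atm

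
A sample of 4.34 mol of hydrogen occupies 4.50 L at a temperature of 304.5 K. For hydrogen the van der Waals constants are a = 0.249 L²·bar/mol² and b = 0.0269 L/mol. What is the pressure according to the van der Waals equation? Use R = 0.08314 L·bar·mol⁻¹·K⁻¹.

P = nRT/(V − nb) − a n²/V²
nRT/(V − nb) = (4.34)(0.08314)(304.5)/(4.50 − 4.34×0.0269) = 109.87/4.3833 = 25.066 bar
a n²/V² = (0.249)(4.34)²/(4.50)² = 0.23161 bar
P = 25.066 − 0.23161 = 24.83 bar

P ≈ 24.83 bar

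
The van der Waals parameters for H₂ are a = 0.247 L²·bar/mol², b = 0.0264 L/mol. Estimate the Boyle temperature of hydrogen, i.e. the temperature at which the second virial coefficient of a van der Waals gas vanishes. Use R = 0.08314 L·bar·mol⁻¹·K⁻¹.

T_B ≈ 112.5 K

For a van der Waals gas the second virial coefficient B₂ = b − a/(RT) vanishes at T_B = a/(Rb).
T_B = 0.247/(0.08314×0.0264) = 0.247/0.0021949 = 112.5 K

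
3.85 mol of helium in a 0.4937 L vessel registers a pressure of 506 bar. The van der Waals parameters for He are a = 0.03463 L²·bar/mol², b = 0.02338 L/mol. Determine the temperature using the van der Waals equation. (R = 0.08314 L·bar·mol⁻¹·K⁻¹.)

T = (P + a n²/V²)(V − nb)/(nR)
P + a n²/V² = 506 + (0.03463)(3.85)²/(0.4937)² = 508.11 bar
V − nb = 0.4937 − (3.85)(0.02338) = 0.40369 L
T = (508.11)(0.40369)/((3.85)(0.08314)) = 640.8 K

T ≈ 640.8 K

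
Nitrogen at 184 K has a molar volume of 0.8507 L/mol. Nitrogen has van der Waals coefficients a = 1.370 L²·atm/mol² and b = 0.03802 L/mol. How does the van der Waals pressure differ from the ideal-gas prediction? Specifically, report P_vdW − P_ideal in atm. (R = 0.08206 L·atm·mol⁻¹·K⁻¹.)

ΔP ≈ -1.063 atm

Ideal: P_ideal = RT/V_m = (0.08206)(184)/0.8507 = 17.7490 atm
vdW: P = RT/(V_m − b) − a/V_m² = 15.0990/0.812680 − 1.370/0.723690 = 18.5793 − 1.89308 = 16.6862 atm
ΔP = 16.6862 − 17.7490 = -1.063 atm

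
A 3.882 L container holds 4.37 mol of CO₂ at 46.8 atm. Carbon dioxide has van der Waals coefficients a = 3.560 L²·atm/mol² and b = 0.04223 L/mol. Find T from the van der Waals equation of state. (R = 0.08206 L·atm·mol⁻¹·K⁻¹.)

T ≈ 529.1 K

T = (P + a n²/V²)(V − nb)/(nR)
P + a n²/V² = 46.8 + (3.560)(4.37)²/(3.882)² = 51.311 atm
V − nb = 3.882 − (4.37)(0.04223) = 3.6975 L
T = (51.311)(3.6975)/((4.37)(0.08206)) = 529.1 K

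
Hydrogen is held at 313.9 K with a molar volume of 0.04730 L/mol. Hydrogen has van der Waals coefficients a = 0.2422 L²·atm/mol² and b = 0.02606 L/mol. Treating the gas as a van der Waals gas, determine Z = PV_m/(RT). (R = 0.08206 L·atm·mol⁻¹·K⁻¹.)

P = RT/(V_m − b) − a/V_m² = (0.08206)(313.9)/(0.04730 − 0.02606) − 0.2422/(0.04730)²
  = 25.759/0.021240 − 108.26 = 1212.8 − 108.26 = 1104.5 atm
Z = PV_m/(RT) = (1104.5)(0.04730)/((0.08206)(313.9)) = 52.243/25.759 = 2.028

Z ≈ 2.028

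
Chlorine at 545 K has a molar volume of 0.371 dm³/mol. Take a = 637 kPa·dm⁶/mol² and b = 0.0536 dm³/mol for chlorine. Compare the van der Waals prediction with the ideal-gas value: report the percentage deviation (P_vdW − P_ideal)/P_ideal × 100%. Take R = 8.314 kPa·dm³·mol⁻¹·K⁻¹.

-21.01 %

Ideal: P_ideal = RT/V_m = (8.314)(545)/0.371 = 12213.3 kPa
vdW: P = RT/(V_m − b) − a/V_m² = 4531.13/0.317400 − 637/0.137641 = 14275.8 − 4627.98 = 9647.8 kPa
% deviation = (9647.8 − 12213.3)/12213.3 × 100% = -21.01%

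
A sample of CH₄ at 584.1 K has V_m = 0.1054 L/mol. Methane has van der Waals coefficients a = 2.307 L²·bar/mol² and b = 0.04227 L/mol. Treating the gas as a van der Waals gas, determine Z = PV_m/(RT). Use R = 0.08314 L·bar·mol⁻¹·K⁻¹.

P = RT/(V_m − b) − a/V_m² = (0.08314)(584.1)/(0.1054 − 0.04227) − 2.307/(0.1054)²
  = 48.562/0.063130 − 207.67 = 769.24 − 207.67 = 561.57 bar
Z = PV_m/(RT) = (561.57)(0.1054)/((0.08314)(584.1)) = 59.189/48.562 = 1.219

Z ≈ 1.219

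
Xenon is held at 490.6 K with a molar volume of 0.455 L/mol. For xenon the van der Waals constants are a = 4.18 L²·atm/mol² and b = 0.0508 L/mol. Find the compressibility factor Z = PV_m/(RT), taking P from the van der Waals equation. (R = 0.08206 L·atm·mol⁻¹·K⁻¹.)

Z ≈ 0.8975

P = RT/(V_m − b) − a/V_m² = (0.08206)(490.6)/(0.455 − 0.0508) − 4.18/(0.455)²
  = 40.259/0.40420 − 20.191 = 99.602 − 20.191 = 79.411 atm
Z = PV_m/(RT) = (79.411)(0.455)/((0.08206)(490.6)) = 36.132/40.259 = 0.8975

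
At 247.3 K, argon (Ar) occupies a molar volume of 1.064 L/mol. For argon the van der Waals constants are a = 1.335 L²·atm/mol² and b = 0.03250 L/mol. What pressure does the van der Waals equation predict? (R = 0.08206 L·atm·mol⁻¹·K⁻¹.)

P ≈ 18.49 atm

P = RT/(V_m − b) − a/V_m²
RT/(V_m − b) = (0.08206)(247.3)/(1.064 − 0.03250) = 20.293/1.0315 = 19.673 atm
a/V_m² = 1.335/(1.064)² = 1.1792 atm
P = 19.673 − 1.1792 = 18.49 atm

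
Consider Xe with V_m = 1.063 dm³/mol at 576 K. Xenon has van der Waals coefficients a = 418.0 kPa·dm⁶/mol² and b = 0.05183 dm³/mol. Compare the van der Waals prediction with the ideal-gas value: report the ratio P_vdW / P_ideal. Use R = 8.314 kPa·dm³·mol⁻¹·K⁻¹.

Ideal: P_ideal = RT/V_m = (8.314)(576)/1.063 = 4505.05 kPa
vdW: P = RT/(V_m − b) − a/V_m² = 4788.86/1.01117 − 418.0/1.12997 = 4735.96 − 369.921 = 4366.04 kPa
Ratio = 4366.04/4505.05 = 0.9691

P_vdW / P_ideal ≈ 0.9691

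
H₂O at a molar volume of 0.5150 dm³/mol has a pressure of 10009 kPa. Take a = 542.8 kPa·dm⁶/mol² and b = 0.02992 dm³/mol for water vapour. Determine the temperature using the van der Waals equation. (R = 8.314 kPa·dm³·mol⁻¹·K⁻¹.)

T ≈ 703.4 K

T = (P + a/V_m²)(V_m − b)/R
P + a/V_m² = 10009 + 542.8/(0.5150)² = 12056 kPa
V_m − b = 0.5150 − 0.02992 = 0.48508 dm³/mol
T = (12056)(0.48508)/8.314 = 703.4 K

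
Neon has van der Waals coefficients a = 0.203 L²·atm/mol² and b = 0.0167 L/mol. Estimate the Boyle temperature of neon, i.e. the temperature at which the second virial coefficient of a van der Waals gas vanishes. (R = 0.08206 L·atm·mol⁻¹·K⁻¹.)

For a van der Waals gas the second virial coefficient B₂ = b − a/(RT) vanishes at T_B = a/(Rb).
T_B = 0.203/(0.08206×0.0167) = 0.203/0.0013704 = 148.1 K

T_B ≈ 148.1 K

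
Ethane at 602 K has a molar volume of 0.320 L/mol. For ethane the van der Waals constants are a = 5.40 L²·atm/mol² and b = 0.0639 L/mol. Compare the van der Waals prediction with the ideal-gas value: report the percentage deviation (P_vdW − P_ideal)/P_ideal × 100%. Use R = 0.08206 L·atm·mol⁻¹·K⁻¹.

-9.21 %

Ideal: P_ideal = RT/V_m = (0.08206)(602)/0.320 = 154.375 atm
vdW: P = RT/(V_m − b) − a/V_m² = 49.4001/0.256100 − 5.40/0.102400 = 192.894 − 52.7344 = 140.160 atm
% deviation = (140.160 − 154.375)/154.375 × 100% = -9.21%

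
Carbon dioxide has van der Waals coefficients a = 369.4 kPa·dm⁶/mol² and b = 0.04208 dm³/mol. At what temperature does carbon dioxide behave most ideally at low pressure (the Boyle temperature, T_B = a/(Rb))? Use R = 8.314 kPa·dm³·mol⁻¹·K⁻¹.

For a van der Waals gas the second virial coefficient B₂ = b − a/(RT) vanishes at T_B = a/(Rb).
T_B = 369.4/(8.314×0.04208) = 369.4/0.34985 = 1056 K

T_B ≈ 1056 K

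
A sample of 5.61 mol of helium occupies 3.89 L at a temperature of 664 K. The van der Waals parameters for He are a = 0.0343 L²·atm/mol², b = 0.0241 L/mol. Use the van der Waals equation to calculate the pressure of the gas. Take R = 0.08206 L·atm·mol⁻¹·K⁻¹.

P ≈ 81.34 atm

P = nRT/(V − nb) − a n²/V²
nRT/(V − nb) = (5.61)(0.08206)(664)/(3.89 − 5.61×0.0241) = 305.68/3.7548 = 81.410 atm
a n²/V² = (0.0343)(5.61)²/(3.89)² = 0.071338 atm
P = 81.410 − 0.071338 = 81.34 atm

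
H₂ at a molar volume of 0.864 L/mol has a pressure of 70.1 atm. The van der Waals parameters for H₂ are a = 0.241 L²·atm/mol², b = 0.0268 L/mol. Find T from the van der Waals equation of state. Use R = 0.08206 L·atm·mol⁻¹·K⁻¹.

T = (P + a/V_m²)(V_m − b)/R
P + a/V_m² = 70.1 + 0.241/(0.864)² = 70.423 atm
V_m − b = 0.864 − 0.0268 = 0.83720 L/mol
T = (70.423)(0.83720)/0.08206 = 718.5 K

T ≈ 718.5 K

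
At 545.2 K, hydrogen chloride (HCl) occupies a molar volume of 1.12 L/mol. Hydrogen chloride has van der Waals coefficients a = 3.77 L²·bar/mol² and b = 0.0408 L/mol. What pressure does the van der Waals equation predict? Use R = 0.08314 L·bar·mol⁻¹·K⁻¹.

P = RT/(V_m − b) − a/V_m²
RT/(V_m − b) = (0.08314)(545.2)/(1.12 − 0.0408) = 45.328/1.0792 = 42.001 bar
a/V_m² = 3.77/(1.12)² = 3.0054 bar
P = 42.001 − 3.0054 = 39.00 bar

P ≈ 39.00 bar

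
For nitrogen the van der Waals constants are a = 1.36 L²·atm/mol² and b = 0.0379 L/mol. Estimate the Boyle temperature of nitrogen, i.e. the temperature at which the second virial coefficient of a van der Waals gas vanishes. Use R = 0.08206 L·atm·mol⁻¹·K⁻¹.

For a van der Waals gas the second virial coefficient B₂ = b − a/(RT) vanishes at T_B = a/(Rb).
T_B = 1.36/(0.08206×0.0379) = 1.36/0.0031101 = 437.3 K

T_B ≈ 437.3 K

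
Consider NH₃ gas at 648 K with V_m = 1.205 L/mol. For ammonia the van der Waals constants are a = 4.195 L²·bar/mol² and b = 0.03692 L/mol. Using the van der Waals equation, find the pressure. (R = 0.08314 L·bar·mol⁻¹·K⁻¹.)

P ≈ 43.23 bar

P = RT/(V_m − b) − a/V_m²
RT/(V_m − b) = (0.08314)(648)/(1.205 − 0.03692) = 53.875/1.1681 = 46.122 bar
a/V_m² = 4.195/(1.205)² = 2.8891 bar
P = 46.122 − 2.8891 = 43.23 bar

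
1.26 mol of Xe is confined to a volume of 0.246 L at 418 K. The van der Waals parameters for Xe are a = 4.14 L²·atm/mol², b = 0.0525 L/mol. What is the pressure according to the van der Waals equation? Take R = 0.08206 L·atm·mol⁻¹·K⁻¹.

P ≈ 131.7 atm

P = nRT/(V − nb) − a n²/V²
nRT/(V − nb) = (1.26)(0.08206)(418)/(0.246 − 1.26×0.0525) = 43.219/0.17985 = 240.31 atm
a n²/V² = (4.14)(1.26)²/(0.246)² = 108.61 atm
P = 240.31 − 108.61 = 131.7 atm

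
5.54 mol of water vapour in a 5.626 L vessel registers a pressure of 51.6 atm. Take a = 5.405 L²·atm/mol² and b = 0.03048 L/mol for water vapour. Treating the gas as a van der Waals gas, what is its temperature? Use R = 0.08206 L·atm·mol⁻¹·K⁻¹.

T ≈ 682.3 K

T = (P + a n²/V²)(V − nb)/(nR)
P + a n²/V² = 51.6 + (5.405)(5.54)²/(5.626)² = 56.841 atm
V − nb = 5.626 − (5.54)(0.03048) = 5.4571 L
T = (56.841)(5.4571)/((5.54)(0.08206)) = 682.3 K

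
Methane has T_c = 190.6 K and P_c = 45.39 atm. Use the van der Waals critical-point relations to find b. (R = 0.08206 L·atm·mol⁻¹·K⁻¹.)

From T_c = 8a/(27Rb) and P_c = a/(27b²): b = R T_c/(8 P_c).
b = (0.08206)(190.6)/(8×45.39) = 15.641/363.12 = 0.04307 L/mol

b ≈ 0.04307 L/mol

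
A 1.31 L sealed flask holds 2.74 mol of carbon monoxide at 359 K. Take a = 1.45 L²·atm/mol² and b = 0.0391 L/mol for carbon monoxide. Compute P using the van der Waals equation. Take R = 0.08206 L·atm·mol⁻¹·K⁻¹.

P ≈ 60.76 atm

P = nRT/(V − nb) − a n²/V²
nRT/(V − nb) = (2.74)(0.08206)(359)/(1.31 − 2.74×0.0391) = 80.719/1.2029 = 67.104 atm
a n²/V² = (1.45)(2.74)²/(1.31)² = 6.3435 atm
P = 67.104 − 6.3435 = 60.76 atm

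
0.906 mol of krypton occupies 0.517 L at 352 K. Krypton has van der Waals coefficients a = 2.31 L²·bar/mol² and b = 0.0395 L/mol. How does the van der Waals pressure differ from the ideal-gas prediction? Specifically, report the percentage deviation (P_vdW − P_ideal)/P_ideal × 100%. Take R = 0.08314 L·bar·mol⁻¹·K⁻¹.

-6.40 %

Ideal: P_ideal = nRT/V = (0.906)(0.08314)(352)/0.517 = 51.2850 bar
vdW: P = nRT/(V − nb) − a n²/V² = 26.5143/0.481213 − 1.89613/0.267289 = 55.0989 − 7.09393 = 48.0050 bar
% deviation = (48.0050 − 51.2850)/51.2850 × 100% = -6.40%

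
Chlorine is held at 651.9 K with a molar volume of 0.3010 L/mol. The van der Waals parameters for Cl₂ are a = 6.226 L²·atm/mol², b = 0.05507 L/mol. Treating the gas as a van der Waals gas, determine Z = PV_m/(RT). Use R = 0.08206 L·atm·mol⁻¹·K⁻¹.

Z ≈ 0.8373

P = RT/(V_m − b) − a/V_m² = (0.08206)(651.9)/(0.3010 − 0.05507) − 6.226/(0.3010)²
  = 53.495/0.24593 − 68.719 = 217.52 − 68.719 = 148.80 atm
Z = PV_m/(RT) = (148.80)(0.3010)/((0.08206)(651.9)) = 44.789/53.495 = 0.8373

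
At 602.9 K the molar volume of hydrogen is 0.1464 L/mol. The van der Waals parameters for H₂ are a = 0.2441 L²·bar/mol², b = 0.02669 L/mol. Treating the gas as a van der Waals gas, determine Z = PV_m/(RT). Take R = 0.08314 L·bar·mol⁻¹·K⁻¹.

Z ≈ 1.190

P = RT/(V_m − b) − a/V_m² = (0.08314)(602.9)/(0.1464 − 0.02669) − 0.2441/(0.1464)²
  = 50.125/0.11971 − 11.389 = 418.72 − 11.389 = 407.33 bar
Z = PV_m/(RT) = (407.33)(0.1464)/((0.08314)(602.9)) = 59.633/50.125 = 1.190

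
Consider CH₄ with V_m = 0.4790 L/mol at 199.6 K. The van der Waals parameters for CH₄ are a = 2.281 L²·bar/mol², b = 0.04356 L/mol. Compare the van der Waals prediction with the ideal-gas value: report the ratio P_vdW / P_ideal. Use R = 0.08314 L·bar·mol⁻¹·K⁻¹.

P_vdW / P_ideal ≈ 0.8131

Ideal: P_ideal = RT/V_m = (0.08314)(199.6)/0.4790 = 34.6446 bar
vdW: P = RT/(V_m − b) − a/V_m² = 16.5947/0.435440 − 2.281/0.229441 = 38.1102 − 9.94155 = 28.1687 bar
Ratio = 28.1687/34.6446 = 0.8131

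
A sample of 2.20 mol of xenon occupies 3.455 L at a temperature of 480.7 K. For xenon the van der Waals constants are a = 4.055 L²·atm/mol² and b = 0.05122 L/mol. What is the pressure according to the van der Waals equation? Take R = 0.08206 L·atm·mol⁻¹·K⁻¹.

P ≈ 24.32 atm

P = nRT/(V − nb) − a n²/V²
nRT/(V − nb) = (2.20)(0.08206)(480.7)/(3.455 − 2.20×0.05122) = 86.782/3.3423 = 25.965 atm
a n²/V² = (4.055)(2.20)²/(3.455)² = 1.6441 atm
P = 25.965 − 1.6441 = 24.32 atm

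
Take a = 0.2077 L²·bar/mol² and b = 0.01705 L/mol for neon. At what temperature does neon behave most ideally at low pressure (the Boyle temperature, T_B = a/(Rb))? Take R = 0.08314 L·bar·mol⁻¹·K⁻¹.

T_B ≈ 146.5 K

For a van der Waals gas the second virial coefficient B₂ = b − a/(RT) vanishes at T_B = a/(Rb).
T_B = 0.2077/(0.08314×0.01705) = 0.2077/0.0014175 = 146.5 K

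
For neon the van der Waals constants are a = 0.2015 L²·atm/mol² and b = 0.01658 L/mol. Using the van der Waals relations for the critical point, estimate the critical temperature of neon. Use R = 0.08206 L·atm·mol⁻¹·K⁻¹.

T_c ≈ 43.88 K

For a van der Waals gas, T_c = 8a/(27Rb).
T_c = 8×0.2015/(27×0.08206×0.01658) = 1.6120/0.036735 = 43.88 K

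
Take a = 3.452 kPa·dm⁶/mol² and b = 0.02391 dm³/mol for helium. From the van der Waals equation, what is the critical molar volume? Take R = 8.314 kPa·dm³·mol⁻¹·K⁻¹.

For a van der Waals gas, V_m,c = 3b.
V_m,c = 3×0.02391 = 0.07173 dm³/mol

V_m,c ≈ 0.07173 dm³/mol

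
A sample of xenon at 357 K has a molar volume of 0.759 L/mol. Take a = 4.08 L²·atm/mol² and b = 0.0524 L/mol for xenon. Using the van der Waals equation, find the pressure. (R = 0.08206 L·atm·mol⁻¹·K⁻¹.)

P = RT/(V_m − b) − a/V_m²
RT/(V_m − b) = (0.08206)(357)/(0.759 − 0.0524) = 29.295/0.70660 = 41.459 atm
a/V_m² = 4.08/(0.759)² = 7.0823 atm
P = 41.459 − 7.0823 = 34.38 atm

P ≈ 34.38 atm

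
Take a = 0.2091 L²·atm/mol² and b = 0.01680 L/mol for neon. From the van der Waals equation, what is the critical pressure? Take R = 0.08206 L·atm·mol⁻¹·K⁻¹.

P_c ≈ 27.44 atm

For a van der Waals gas, P_c = a/(27b²).
P_c = 0.2091/(27×(0.01680)²) = 0.2091/0.0076205 = 27.44 atm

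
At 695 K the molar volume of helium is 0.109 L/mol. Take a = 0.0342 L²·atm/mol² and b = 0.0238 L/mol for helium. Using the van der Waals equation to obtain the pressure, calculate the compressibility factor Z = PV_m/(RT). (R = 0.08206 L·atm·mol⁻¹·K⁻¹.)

Z ≈ 1.274

P = RT/(V_m − b) − a/V_m² = (0.08206)(695)/(0.109 − 0.0238) − 0.0342/(0.109)²
  = 57.032/0.085200 − 2.8785 = 669.39 − 2.8785 = 666.51 atm
Z = PV_m/(RT) = (666.51)(0.109)/((0.08206)(695)) = 72.650/57.032 = 1.274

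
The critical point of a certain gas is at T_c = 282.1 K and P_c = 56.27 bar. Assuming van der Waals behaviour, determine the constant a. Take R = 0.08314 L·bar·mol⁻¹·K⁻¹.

From T_c = 8a/(27Rb) and P_c = a/(27b²): a = 27 R² T_c²/(64 P_c).
a = 27×(0.08314)²×(282.1)²/(64×56.27) = 14852/3601.3 = 4.124 L²·bar/mol²

a ≈ 4.124 L²·bar/mol²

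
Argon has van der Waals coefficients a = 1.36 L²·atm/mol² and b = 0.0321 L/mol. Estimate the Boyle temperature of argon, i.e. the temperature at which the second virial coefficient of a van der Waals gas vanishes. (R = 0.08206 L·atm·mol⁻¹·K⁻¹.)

T_B ≈ 516.3 K

For a van der Waals gas the second virial coefficient B₂ = b − a/(RT) vanishes at T_B = a/(Rb).
T_B = 1.36/(0.08206×0.0321) = 1.36/0.0026341 = 516.3 K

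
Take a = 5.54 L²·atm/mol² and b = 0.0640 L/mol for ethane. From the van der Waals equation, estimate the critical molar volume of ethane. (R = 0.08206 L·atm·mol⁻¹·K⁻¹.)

For a van der Waals gas, V_m,c = 3b.
V_m,c = 3×0.0640 = 0.1920 L/mol

V_m,c ≈ 0.1920 L/mol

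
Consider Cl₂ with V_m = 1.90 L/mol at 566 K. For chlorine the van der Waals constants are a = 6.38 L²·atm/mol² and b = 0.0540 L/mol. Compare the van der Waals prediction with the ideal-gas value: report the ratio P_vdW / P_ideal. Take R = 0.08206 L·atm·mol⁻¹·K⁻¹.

Ideal: P_ideal = RT/V_m = (0.08206)(566)/1.90 = 24.4452 atm
vdW: P = RT/(V_m − b) − a/V_m² = 46.4460/1.84600 − 6.38/3.61000 = 25.1603 − 1.76731 = 23.3930 atm
Ratio = 23.3930/24.4452 = 0.9570

P_vdW / P_ideal ≈ 0.9570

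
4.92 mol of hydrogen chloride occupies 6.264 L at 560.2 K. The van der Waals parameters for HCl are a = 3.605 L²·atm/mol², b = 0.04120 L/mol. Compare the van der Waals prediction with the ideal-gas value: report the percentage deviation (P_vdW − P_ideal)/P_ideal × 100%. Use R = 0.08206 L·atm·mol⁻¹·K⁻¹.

Ideal: P_ideal = nRT/V = (4.92)(0.08206)(560.2)/6.264 = 36.1067 atm
vdW: P = nRT/(V − nb) − a n²/V² = 226.172/6.06130 − 87.2641/39.2377 = 37.3141 − 2.22399 = 35.0901 atm
% deviation = (35.0901 − 36.1067)/36.1067 × 100% = -2.82%

-2.82 %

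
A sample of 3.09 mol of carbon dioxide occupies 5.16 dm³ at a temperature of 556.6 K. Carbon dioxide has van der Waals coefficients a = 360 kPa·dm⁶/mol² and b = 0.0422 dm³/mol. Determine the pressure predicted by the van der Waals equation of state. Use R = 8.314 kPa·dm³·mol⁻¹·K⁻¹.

P = nRT/(V − nb) − a n²/V²
nRT/(V − nb) = (3.09)(8.314)(556.6)/(5.16 − 3.09×0.0422) = 14299/5.0296 = 2843.0 kPa
a n²/V² = (360)(3.09)²/(5.16)² = 129.10 kPa
P = 2843.0 − 129.10 = 2714 kPa

P ≈ 2714 kPa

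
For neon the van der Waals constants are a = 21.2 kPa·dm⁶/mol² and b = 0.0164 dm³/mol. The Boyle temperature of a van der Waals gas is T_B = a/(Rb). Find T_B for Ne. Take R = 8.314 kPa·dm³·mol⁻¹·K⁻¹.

T_B ≈ 155.5 K

For a van der Waals gas the second virial coefficient B₂ = b − a/(RT) vanishes at T_B = a/(Rb).
T_B = 21.2/(8.314×0.0164) = 21.2/0.13635 = 155.5 K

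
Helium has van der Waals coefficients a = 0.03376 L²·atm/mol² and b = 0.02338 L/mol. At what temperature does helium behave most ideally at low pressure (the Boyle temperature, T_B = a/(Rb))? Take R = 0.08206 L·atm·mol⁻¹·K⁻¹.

T_B ≈ 17.60 K

For a van der Waals gas the second virial coefficient B₂ = b − a/(RT) vanishes at T_B = a/(Rb).
T_B = 0.03376/(0.08206×0.02338) = 0.03376/0.0019186 = 17.60 K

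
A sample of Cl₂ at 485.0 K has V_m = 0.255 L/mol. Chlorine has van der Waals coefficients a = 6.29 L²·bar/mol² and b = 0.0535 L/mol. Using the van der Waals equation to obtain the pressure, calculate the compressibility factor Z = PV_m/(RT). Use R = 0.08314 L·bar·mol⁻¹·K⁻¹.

Z ≈ 0.6538

P = RT/(V_m − b) − a/V_m² = (0.08314)(485.0)/(0.255 − 0.0535) − 6.29/(0.255)²
  = 40.323/0.20150 − 96.732 = 200.11 − 96.732 = 103.38 bar
Z = PV_m/(RT) = (103.38)(0.255)/((0.08314)(485.0)) = 26.362/40.323 = 0.6538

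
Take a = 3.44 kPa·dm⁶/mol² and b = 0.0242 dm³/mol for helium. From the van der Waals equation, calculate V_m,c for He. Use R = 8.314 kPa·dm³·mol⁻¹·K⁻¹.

For a van der Waals gas, V_m,c = 3b.
V_m,c = 3×0.0242 = 0.07260 dm³/mol

V_m,c ≈ 0.07260 dm³/mol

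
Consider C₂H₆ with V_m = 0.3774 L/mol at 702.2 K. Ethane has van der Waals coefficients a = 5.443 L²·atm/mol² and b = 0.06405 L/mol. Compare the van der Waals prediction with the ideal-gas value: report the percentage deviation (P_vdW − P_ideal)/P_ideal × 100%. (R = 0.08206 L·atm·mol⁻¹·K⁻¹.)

Ideal: P_ideal = RT/V_m = (0.08206)(702.2)/0.3774 = 152.683 atm
vdW: P = RT/(V_m − b) − a/V_m² = 57.6225/0.313350 − 5.443/0.142431 = 183.892 − 38.2150 = 145.677 atm
% deviation = (145.677 − 152.683)/152.683 × 100% = -4.59%

-4.59 %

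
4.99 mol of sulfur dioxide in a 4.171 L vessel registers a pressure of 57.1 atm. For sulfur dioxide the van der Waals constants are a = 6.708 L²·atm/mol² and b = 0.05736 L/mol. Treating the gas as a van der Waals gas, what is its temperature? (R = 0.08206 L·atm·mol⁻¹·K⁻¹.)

T = (P + a n²/V²)(V − nb)/(nR)
P + a n²/V² = 57.1 + (6.708)(4.99)²/(4.171)² = 66.701 atm
V − nb = 4.171 − (4.99)(0.05736) = 3.8848 L
T = (66.701)(3.8848)/((4.99)(0.08206)) = 632.8 K

T ≈ 632.8 K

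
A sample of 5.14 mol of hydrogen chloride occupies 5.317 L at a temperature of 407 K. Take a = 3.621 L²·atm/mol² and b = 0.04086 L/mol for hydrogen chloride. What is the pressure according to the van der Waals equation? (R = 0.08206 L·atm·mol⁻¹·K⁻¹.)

P ≈ 30.23 atm

P = nRT/(V − nb) − a n²/V²
nRT/(V − nb) = (5.14)(0.08206)(407)/(5.317 − 5.14×0.04086) = 171.67/5.1070 = 33.615 atm
a n²/V² = (3.621)(5.14)²/(5.317)² = 3.3839 atm
P = 33.615 − 3.3839 = 30.23 atm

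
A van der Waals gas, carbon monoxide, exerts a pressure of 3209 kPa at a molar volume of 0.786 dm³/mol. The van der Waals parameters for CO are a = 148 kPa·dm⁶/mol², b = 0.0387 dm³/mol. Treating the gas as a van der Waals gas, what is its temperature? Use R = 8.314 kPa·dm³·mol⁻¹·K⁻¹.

T ≈ 310.0 K

T = (P + a/V_m²)(V_m − b)/R
P + a/V_m² = 3209 + 148/(0.786)² = 3448.6 kPa
V_m − b = 0.786 − 0.0387 = 0.74730 dm³/mol
T = (3448.6)(0.74730)/8.314 = 310.0 K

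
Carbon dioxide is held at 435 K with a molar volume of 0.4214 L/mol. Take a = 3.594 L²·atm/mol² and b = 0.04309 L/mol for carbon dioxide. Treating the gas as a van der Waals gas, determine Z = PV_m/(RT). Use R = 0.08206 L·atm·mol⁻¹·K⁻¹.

P = RT/(V_m − b) − a/V_m² = (0.08206)(435)/(0.4214 − 0.04309) − 3.594/(0.4214)²
  = 35.696/0.37831 − 20.239 = 94.356 − 20.239 = 74.117 atm
Z = PV_m/(RT) = (74.117)(0.4214)/((0.08206)(435)) = 31.233/35.696 = 0.8750

Z ≈ 0.8750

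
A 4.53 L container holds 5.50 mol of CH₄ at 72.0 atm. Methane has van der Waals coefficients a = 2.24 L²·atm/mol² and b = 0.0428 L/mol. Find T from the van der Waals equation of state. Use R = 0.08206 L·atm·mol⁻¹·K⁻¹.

T = (P + a n²/V²)(V − nb)/(nR)
P + a n²/V² = 72.0 + (2.24)(5.50)²/(4.53)² = 75.302 atm
V − nb = 4.53 − (5.50)(0.0428) = 4.2946 L
T = (75.302)(4.2946)/((5.50)(0.08206)) = 716.5 K

T ≈ 716.5 K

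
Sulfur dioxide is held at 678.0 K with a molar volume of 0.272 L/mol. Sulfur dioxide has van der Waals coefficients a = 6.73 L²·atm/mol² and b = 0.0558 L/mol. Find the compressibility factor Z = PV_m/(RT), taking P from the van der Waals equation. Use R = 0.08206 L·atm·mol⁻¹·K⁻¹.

P = RT/(V_m − b) − a/V_m² = (0.08206)(678.0)/(0.272 − 0.0558) − 6.73/(0.272)²
  = 55.637/0.21620 − 90.966 = 257.34 − 90.966 = 166.37 atm
Z = PV_m/(RT) = (166.37)(0.272)/((0.08206)(678.0)) = 45.253/55.637 = 0.8134

Z ≈ 0.8134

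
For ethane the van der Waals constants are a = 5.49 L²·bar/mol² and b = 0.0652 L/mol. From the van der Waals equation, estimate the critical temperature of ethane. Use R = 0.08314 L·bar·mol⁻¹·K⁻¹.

For a van der Waals gas, T_c = 8a/(27Rb).
T_c = 8×5.49/(27×0.08314×0.0652) = 43.920/0.14636 = 300.1 K

T_c ≈ 300.1 K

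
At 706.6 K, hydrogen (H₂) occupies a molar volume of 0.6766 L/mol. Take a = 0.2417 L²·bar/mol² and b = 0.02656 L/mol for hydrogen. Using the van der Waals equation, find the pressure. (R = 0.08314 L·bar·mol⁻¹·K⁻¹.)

P ≈ 89.85 bar

P = RT/(V_m − b) − a/V_m²
RT/(V_m − b) = (0.08314)(706.6)/(0.6766 − 0.02656) = 58.747/0.65004 = 90.374 bar
a/V_m² = 0.2417/(0.6766)² = 0.52797 bar
P = 90.374 − 0.52797 = 89.85 bar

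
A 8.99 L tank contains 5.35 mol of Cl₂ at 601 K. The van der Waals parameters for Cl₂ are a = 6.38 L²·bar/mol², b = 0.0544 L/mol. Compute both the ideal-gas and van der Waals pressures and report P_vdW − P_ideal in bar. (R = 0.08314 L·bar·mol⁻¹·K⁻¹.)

ΔP ≈ -1.265 bar

Ideal: P_ideal = nRT/V = (5.35)(0.08314)(601)/8.99 = 29.7357 bar
vdW: P = nRT/(V − nb) − a n²/V² = 267.324/8.69896 − 182.612/80.8201 = 30.7306 − 2.25949 = 28.4711 bar
ΔP = 28.4711 − 29.7357 = -1.265 bar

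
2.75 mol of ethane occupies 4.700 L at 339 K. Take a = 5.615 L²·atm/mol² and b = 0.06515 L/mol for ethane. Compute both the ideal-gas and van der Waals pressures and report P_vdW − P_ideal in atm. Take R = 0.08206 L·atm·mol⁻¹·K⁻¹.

ΔP ≈ -1.277 atm

Ideal: P_ideal = nRT/V = (2.75)(0.08206)(339)/4.700 = 16.2767 atm
vdW: P = nRT/(V − nb) − a n²/V² = 76.5004/4.52084 − 42.4634/22.0900 = 16.9217 − 1.92229 = 14.9994 atm
ΔP = 14.9994 − 16.2767 = -1.277 atm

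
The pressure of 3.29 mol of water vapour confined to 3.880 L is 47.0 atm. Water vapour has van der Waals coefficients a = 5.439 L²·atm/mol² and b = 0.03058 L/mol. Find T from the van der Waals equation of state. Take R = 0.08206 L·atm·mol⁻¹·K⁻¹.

T ≈ 712.7 K

T = (P + a n²/V²)(V − nb)/(nR)
P + a n²/V² = 47.0 + (5.439)(3.29)²/(3.880)² = 50.911 atm
V − nb = 3.880 − (3.29)(0.03058) = 3.7794 L
T = (50.911)(3.7794)/((3.29)(0.08206)) = 712.7 K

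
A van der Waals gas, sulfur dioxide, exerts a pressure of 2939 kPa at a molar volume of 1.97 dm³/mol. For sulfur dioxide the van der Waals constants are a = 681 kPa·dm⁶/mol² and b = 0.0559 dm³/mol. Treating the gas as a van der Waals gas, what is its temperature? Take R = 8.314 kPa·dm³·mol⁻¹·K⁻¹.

T ≈ 717.0 K

T = (P + a/V_m²)(V_m − b)/R
P + a/V_m² = 2939 + 681/(1.97)² = 3114.5 kPa
V_m − b = 1.97 − 0.0559 = 1.9141 dm³/mol
T = (3114.5)(1.9141)/8.314 = 717.0 K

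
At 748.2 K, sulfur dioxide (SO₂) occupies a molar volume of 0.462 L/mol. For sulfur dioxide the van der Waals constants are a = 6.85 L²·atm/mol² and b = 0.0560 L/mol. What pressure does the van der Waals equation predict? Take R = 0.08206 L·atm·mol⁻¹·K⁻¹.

P ≈ 119.1 atm

P = RT/(V_m − b) − a/V_m²
RT/(V_m − b) = (0.08206)(748.2)/(0.462 − 0.0560) = 61.397/0.40600 = 151.22 atm
a/V_m² = 6.85/(0.462)² = 32.093 atm
P = 151.22 − 32.093 = 119.1 atm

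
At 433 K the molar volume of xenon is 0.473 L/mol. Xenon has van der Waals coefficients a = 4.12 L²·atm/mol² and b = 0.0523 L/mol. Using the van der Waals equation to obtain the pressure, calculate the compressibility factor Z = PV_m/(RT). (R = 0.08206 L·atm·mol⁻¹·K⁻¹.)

Z ≈ 0.8792

P = RT/(V_m − b) − a/V_m² = (0.08206)(433)/(0.473 − 0.0523) − 4.12/(0.473)²
  = 35.532/0.42070 − 18.415 = 84.459 − 18.415 = 66.044 atm
Z = PV_m/(RT) = (66.044)(0.473)/((0.08206)(433)) = 31.239/35.532 = 0.8792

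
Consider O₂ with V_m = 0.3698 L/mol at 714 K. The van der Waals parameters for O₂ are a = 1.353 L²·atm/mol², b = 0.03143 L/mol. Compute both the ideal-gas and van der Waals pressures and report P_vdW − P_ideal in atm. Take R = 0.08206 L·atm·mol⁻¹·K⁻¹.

ΔP ≈ 4.82 atm

Ideal: P_ideal = RT/V_m = (0.08206)(714)/0.3698 = 158.439 atm
vdW: P = RT/(V_m − b) − a/V_m² = 58.5908/0.338370 − 1.353/0.136752 = 173.156 − 9.89382 = 163.262 atm
ΔP = 163.262 − 158.439 = 4.82 atm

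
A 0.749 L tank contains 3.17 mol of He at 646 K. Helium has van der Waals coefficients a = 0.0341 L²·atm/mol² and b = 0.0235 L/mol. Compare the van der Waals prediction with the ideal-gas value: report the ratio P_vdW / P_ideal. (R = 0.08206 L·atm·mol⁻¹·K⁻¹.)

Ideal: P_ideal = nRT/V = (3.17)(0.08206)(646)/0.749 = 224.358 atm
vdW: P = nRT/(V − nb) − a n²/V² = 168.044/0.674505 − 0.342667/0.561001 = 249.137 − 0.610814 = 248.526 atm
Ratio = 248.526/224.358 = 1.108

P_vdW / P_ideal ≈ 1.108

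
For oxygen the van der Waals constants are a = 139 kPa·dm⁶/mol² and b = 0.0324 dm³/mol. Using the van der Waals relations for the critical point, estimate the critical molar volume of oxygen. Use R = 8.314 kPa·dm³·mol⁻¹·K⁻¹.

V_m,c ≈ 0.09720 dm³/mol

For a van der Waals gas, V_m,c = 3b.
V_m,c = 3×0.0324 = 0.09720 dm³/mol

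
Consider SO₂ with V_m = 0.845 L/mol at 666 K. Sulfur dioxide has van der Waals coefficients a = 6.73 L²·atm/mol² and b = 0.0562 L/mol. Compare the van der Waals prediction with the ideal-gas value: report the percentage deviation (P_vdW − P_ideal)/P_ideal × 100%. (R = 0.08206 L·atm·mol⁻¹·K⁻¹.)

-7.45 %

Ideal: P_ideal = RT/V_m = (0.08206)(666)/0.845 = 64.6769 atm
vdW: P = RT/(V_m − b) − a/V_m² = 54.6520/0.788800 − 6.73/0.714025 = 69.2850 − 9.42544 = 59.8596 atm
% deviation = (59.8596 − 64.6769)/64.6769 × 100% = -7.45%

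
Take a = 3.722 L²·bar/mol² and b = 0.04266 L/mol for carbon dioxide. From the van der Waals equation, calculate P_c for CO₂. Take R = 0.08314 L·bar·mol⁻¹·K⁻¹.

P_c ≈ 75.75 bar

For a van der Waals gas, P_c = a/(27b²).
P_c = 3.722/(27×(0.04266)²) = 3.722/0.049137 = 75.75 bar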